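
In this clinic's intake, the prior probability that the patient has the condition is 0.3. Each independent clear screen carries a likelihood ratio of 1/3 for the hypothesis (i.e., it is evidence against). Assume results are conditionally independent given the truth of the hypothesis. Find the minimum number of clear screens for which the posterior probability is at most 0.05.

2

Prior odds = 0.3/0.7 = 3/7.
Likelihood ratio per clear screen = 1/3.
Target posterior odds = 0.05/0.95 = 1/19.
Need (3/7) × (1/3)ⁿ ≤ 1/19, i.e. (1/3)ⁿ ≤ 7/57.
(1/3)¹ = 1/3 is still above 7/57 but (1/3)² = 1/9 is at or below it, so n = 2.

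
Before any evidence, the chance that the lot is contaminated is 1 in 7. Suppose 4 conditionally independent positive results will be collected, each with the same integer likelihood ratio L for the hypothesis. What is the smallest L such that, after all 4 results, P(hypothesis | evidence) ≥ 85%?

3

Prior odds = (1/7)/(6/7) = 1/6.
Target odds = 0.85/0.15 = 17/3.
Need L⁴ ≥ 17/3 ÷ (1/6) = 34.
2⁴ = 16 < 34 ≤ 81 = 3⁴, so L = 3.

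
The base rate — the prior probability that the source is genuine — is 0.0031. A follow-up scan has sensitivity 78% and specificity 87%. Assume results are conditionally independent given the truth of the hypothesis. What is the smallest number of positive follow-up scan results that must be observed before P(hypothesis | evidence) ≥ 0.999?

Prior odds = 0.0031/0.9969 = 31/9969.
False-positive rate = 1 − 0.87 = 0.13; likelihood ratio of a positive = 0.78/0.13 = 6.
Target odds: 0.999 ÷ 0.001 = 999.
Require 6ⁿ ≥ 999 ÷ (31/9969) = 9959031/31.
6⁷ = 279936 falls short of 9959031/31 but 6⁸ = 1679616 reaches it, so n = 8.

8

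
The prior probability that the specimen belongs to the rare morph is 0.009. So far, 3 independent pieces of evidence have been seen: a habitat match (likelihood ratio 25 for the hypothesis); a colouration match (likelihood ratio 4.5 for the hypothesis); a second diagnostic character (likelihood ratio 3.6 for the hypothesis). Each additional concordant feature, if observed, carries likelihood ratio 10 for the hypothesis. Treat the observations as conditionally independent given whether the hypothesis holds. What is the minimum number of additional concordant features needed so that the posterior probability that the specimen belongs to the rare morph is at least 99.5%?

Prior odds = 0.009/0.991 = 9/991.
Combined Bayes factor of the evidence already in hand = 25 × 4.5 × 3.6 = 405.
Odds after that evidence = (9/991) × 405 = 3645/991.
Target odds = 0.995/0.005 = 199.
Need 10ⁿ ≥ 199 ÷ (3645/991) = 197209/3645.
10¹ = 10 falls short of 197209/3645 but 10² = 100 reaches it, so n = 2.

2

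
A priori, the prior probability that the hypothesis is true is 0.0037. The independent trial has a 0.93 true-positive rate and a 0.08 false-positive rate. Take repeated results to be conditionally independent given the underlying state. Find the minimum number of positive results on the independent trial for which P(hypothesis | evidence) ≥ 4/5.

Prior odds = 0.0037/0.9963 = 37/9963.
Likelihood ratio of a positive result = 0.93/0.08 = 11.625.
Target posterior odds = 0.8/0.2 = 4.
Require 11.625ⁿ ≥ 4 ÷ (37/9963) = 39852/37.
11.625² = 135.140625 falls short of 39852/37 but 11.625³ = 804357/512 reaches it, so n = 3.

3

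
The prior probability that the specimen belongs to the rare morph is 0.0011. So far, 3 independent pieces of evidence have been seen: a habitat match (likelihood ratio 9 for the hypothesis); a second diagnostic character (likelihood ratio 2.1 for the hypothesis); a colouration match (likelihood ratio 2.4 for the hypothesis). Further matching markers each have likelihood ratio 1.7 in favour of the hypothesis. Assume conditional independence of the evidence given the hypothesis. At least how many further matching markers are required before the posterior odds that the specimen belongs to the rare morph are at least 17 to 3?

9

Prior odds = 0.0011/0.9989 = 11/9989.
Combined Bayes factor of the evidence already in hand = 9 × 2.1 × 2.4 = 45.36.
Odds after that evidence = (11/9989) × 45.36 = 1782/35675.
Target odds = 17/3.
Need 1.7ⁿ ≥ 17/3 ÷ (1782/35675) = 606475/5346.
1.7⁸ ≈69.7576 falls short of 606475/5346 but 1.7⁹ ≈118.588 reaches it, so n = 9.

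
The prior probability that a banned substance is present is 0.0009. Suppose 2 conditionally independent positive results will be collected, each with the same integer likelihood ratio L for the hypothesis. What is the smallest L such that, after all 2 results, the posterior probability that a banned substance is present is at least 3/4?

58

Prior odds = 0.0009/0.9991 = 9/9991.
Target odds = 0.75/0.25 = 3.
Need L² ≥ 3 ÷ (9/9991) = 9991/3.
57² = 3249 < 9991/3 ≤ 3364 = 58², so L = 58.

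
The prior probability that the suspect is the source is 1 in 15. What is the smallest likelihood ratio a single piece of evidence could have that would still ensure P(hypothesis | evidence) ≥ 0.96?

Prior odds = (1/15)/(14/15) = 1/14.
Target odds = 0.96/0.04 = 24.
Required Bayes factor = 24 ÷ (1/14) = 336.

336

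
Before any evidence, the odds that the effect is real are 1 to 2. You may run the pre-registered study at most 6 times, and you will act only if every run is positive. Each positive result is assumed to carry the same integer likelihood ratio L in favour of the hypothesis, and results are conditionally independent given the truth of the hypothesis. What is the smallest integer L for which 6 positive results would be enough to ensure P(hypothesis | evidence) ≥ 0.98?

Prior odds = 0.5.
Target odds = 0.98/0.02 = 49.
Need L⁶ ≥ 49 ÷ 0.5 = 98.
2⁶ = 64 < 98 ≤ 729 = 3⁶, so L = 3.

3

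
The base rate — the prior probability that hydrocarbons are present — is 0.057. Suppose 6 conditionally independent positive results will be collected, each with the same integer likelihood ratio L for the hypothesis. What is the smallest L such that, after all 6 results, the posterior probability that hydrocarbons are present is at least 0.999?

6

Prior odds = 0.057/0.943 = 57/943.
Target odds = 0.999/0.001 = 999.
Need L⁶ ≥ 999 ÷ (57/943) = 314019/19.
5⁶ = 15625 < 314019/19 ≤ 46656 = 6⁶, so L = 6.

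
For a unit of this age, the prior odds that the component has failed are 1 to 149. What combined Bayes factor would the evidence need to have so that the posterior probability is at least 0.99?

Prior odds = 1/149.
Target odds = 0.99/0.01 = 99.
Required Bayes factor = 99 ÷ (1/149) = 14751.

14751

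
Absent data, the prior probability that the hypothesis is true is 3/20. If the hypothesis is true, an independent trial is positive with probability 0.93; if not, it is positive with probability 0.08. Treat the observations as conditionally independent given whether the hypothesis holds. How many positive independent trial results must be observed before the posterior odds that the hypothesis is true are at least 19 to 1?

Prior odds: 0.15 ÷ 0.85 = 3/17.
Likelihood ratio of a positive = 0.93/0.08 = 11.625.
Target odds = 19.
Need (3/17) × 11.625ⁿ ≥ 19, i.e. 11.625ⁿ ≥ 323/3.
11.625¹ = 11.625 falls short of 323/3 but 11.625² = 135.140625 reaches it, so n = 2.

2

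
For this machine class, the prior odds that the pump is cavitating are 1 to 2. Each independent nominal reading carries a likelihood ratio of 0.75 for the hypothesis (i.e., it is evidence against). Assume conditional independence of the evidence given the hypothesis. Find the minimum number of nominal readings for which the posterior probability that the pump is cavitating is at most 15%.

Prior odds = 0.5.
Likelihood ratio per nominal reading = 0.75.
Target odds: 0.15 ÷ 0.85 = 3/17.
Need 0.5 × 0.75ⁿ ≤ 3/17, i.e. 0.75ⁿ ≤ 6/17.
0.75³ = 0.421875 is still above 6/17 but 0.75⁴ = 0.31640625 is at or below it, so n = 4.

4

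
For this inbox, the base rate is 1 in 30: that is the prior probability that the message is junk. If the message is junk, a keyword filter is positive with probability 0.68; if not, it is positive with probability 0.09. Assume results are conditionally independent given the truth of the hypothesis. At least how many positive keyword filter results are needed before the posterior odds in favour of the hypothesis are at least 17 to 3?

Prior odds = (1/30)/(29/30) = 1/29.
Likelihood ratio of a positive = 0.68/0.09 = 68/9.
Target odds = 17/3.
Require (68/9)ⁿ ≥ 17/3 ÷ (1/29) = 493/3.
(68/9)² = 4624/81 falls short of 493/3 but (68/9)³ = 314432/729 reaches it, so n = 3.

3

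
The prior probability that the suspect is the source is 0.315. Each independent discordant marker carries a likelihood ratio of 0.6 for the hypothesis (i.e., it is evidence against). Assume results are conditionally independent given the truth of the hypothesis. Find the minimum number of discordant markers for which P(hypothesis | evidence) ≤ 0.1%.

13

Prior odds = 0.315/0.685 = 63/137.
Likelihood ratio per discordant marker = 0.6.
Target posterior odds = 0.001/0.999 = 1/999.
Need (63/137) × 0.6ⁿ ≤ 1/999, i.e. 0.6ⁿ ≤ 137/62937.
0.6¹² = 531441/244140625 is still above 137/62937 but 0.6¹³ ≈0.00130607 is at or below it, so n = 13.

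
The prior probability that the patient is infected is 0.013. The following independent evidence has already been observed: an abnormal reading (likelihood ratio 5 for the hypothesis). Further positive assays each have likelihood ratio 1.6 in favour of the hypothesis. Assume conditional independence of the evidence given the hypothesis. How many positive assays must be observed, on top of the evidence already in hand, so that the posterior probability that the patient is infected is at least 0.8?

9

Prior odds = 0.013/0.987 = 13/987.
Bayes factor of the evidence already in hand = 5.
Odds after that evidence = (13/987) × 5 = 65/987.
Target odds = 0.8/0.2 = 4.
Need 1.6ⁿ ≥ 4 ÷ (65/987) = 3948/65.
1.6⁸ = 16777216/390625 falls short of 3948/65 but 1.6⁹ = 134217728/1953125 reaches it, so n = 9.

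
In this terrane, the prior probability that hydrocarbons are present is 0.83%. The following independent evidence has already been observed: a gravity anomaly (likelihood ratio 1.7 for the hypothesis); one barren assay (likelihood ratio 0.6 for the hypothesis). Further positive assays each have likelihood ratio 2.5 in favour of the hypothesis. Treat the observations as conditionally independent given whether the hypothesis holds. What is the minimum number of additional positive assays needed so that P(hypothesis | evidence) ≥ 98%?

10

Prior odds = 0.0083/0.9917 = 83/9917.
Combined Bayes factor of the evidence already in hand = 1.7 × 0.6 = 1.02.
Odds after that evidence = (83/9917) × 1.02 = 4233/495850.
Target odds = 0.98/0.02 = 49.
Need 2.5ⁿ ≥ 49 ÷ (4233/495850) = 24296650/4233.
2.5⁹ = 1953125/512 falls short of 24296650/4233 but 2.5¹⁰ = 9765625/1024 reaches it, so n = 10.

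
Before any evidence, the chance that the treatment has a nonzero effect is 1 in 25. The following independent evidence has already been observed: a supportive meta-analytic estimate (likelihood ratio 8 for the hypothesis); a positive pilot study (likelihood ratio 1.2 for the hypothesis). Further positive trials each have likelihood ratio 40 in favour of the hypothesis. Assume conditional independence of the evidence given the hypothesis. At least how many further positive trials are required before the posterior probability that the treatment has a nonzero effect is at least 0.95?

Prior odds = 0.04/0.96 = 1/24.
Combined Bayes factor of the evidence already in hand = 8 × 1.2 = 9.6.
Odds after that evidence = (1/24) × 9.6 = 0.4.
Target odds = 0.95/0.05 = 19.
Need 40ⁿ ≥ 19 ÷ 0.4 = 47.5.
40¹ = 40 falls short of 47.5 but 40² = 1600 reaches it, so n = 2.

2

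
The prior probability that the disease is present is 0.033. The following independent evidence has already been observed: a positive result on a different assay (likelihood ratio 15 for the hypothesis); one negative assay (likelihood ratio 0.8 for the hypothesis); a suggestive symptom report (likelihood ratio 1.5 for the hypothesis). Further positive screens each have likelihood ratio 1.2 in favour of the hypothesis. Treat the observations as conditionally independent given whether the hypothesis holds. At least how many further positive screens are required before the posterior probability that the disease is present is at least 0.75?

Prior odds = 0.033/0.967 = 33/967.
Combined Bayes factor of the evidence already in hand = 15 × 0.8 × 1.5 = 18.
Odds after that evidence = (33/967) × 18 = 594/967.
Target odds = 0.75/0.25 = 3.
Need 1.2ⁿ ≥ 3 ÷ (594/967) = 967/198.
1.2⁸ = 1679616/390625 falls short of 967/198 but 1.2⁹ = 10077696/1953125 reaches it, so n = 9.

9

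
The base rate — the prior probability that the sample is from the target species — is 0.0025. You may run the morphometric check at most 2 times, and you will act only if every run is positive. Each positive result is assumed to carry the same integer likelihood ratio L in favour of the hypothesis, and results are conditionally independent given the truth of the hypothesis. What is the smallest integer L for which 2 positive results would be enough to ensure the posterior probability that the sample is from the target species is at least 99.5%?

282

Prior odds = 0.0025/0.9975 = 1/399.
Target odds = 0.995/0.005 = 199.
Need L² ≥ 199 ÷ (1/399) = 79401.
281² = 78961 < 79401 ≤ 79524 = 282², so L = 282.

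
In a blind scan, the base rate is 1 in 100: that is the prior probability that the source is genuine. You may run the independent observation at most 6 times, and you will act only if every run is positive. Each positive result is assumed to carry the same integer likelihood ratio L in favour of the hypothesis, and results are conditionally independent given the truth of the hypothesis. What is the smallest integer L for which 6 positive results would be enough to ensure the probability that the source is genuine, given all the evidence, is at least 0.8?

Prior odds = 0.01/0.99 = 1/99.
Target odds = 0.8/0.2 = 4.
Need L⁶ ≥ 4 ÷ (1/99) = 396.
2⁶ = 64 < 396 ≤ 729 = 3⁶, so L = 3.

3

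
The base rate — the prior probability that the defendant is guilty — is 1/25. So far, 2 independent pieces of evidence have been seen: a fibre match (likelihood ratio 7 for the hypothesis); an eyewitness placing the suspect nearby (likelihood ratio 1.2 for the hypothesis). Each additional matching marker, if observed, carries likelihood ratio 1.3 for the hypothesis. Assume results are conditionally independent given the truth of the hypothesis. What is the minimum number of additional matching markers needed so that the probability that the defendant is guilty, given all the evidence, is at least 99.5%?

25

Prior odds = 0.04/0.96 = 1/24.
Combined Bayes factor of the evidence already in hand = 7 × 1.2 = 8.4.
Odds after that evidence = (1/24) × 8.4 = 0.35.
Target odds = 0.995/0.005 = 199.
Need 1.3ⁿ ≥ 199 ÷ 0.35 = 3980/7.
1.3²⁴ ≈542.801 falls short of 3980/7 but 1.3²⁵ ≈705.641 reaches it, so n = 25.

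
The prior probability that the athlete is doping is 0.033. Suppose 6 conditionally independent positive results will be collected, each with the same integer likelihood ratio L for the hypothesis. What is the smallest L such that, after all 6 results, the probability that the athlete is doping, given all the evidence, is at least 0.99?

Prior odds = 0.033/0.967 = 33/967.
Target odds = 0.99/0.01 = 99.
Need L⁶ ≥ 99 ÷ (33/967) = 2901.
3⁶ = 729 < 2901 ≤ 4096 = 4⁶, so L = 4.

4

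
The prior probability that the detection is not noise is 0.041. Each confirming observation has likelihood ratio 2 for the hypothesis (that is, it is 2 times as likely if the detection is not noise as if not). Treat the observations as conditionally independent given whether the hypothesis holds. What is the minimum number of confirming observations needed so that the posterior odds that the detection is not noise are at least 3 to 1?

7

Prior odds: 0.041 ÷ 0.959 = 41/959.
Likelihood ratio per confirming observation = 2.
Target odds = 3.
Require 2ⁿ ≥ 3 ÷ (41/959) = 2877/41.
2⁶ = 64 falls short of 2877/41 but 2⁷ = 128 reaches it, so n = 7.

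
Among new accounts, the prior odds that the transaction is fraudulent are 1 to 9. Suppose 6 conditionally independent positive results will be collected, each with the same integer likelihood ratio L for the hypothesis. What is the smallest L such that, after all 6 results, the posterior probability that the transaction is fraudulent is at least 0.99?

4

Prior odds = 1/9.
Target odds = 0.99/0.01 = 99.
Need L⁶ ≥ 99 ÷ (1/9) = 891.
3⁶ = 729 < 891 ≤ 4096 = 4⁶, so L = 4.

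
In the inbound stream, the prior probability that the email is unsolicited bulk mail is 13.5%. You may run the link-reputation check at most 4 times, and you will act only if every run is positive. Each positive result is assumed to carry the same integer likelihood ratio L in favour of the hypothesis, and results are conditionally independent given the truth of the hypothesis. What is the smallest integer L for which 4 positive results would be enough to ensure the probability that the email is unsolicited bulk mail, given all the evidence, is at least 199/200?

6

Prior odds = 0.135/0.865 = 27/173.
Target odds = 0.995/0.005 = 199.
Need L⁴ ≥ 199 ÷ (27/173) = 34427/27.
5⁴ = 625 < 34427/27 ≤ 1296 = 6⁴, so L = 6.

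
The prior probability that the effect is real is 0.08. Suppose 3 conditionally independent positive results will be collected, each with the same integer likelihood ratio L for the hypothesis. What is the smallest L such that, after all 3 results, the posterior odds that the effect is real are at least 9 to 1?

5

Prior odds = 0.08/0.92 = 2/23.
Target odds = 9.
Need L³ ≥ 9 ÷ (2/23) = 103.5.
4³ = 64 < 103.5 ≤ 125 = 5³, so L = 5.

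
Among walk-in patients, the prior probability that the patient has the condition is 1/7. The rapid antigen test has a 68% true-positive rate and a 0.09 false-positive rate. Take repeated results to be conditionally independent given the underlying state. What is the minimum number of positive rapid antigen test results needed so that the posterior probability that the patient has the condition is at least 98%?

Prior odds = (1/7)/(6/7) = 1/6.
Likelihood ratio of a positive result = 0.68/0.09 = 68/9.
Target posterior odds = 0.98/0.02 = 49.
Require (68/9)ⁿ ≥ 49 ÷ (1/6) = 294.
(68/9)² = 4624/81 falls short of 294 but (68/9)³ = 314432/729 reaches it, so n = 3.

3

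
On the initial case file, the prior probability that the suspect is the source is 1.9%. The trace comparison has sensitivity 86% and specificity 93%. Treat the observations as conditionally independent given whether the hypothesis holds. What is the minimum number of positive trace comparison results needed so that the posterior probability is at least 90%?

3

Prior odds: 0.019 ÷ 0.981 = 19/981.
False-positive rate = 1 − 0.93 = 0.07; likelihood ratio of a positive = 0.86/0.07 = 86/7.
Target odds: 0.9 ÷ 0.1 = 9.
Need (19/981) × (86/7)ⁿ ≥ 9, i.e. (86/7)ⁿ ≥ 8829/19.
(86/7)² = 7396/49 falls short of 8829/19 but (86/7)³ = 636056/343 reaches it, so n = 3.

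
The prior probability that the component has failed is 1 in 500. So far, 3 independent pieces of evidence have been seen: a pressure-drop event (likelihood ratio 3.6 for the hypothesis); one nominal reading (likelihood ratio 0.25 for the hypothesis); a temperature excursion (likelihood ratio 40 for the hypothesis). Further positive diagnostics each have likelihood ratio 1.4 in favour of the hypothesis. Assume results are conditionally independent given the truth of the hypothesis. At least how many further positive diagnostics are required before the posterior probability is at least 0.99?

Prior odds = 0.002/0.998 = 1/499.
Combined Bayes factor of the evidence already in hand = 3.6 × 0.25 × 40 = 36.
Odds after that evidence = (1/499) × 36 = 36/499.
Target odds = 0.99/0.01 = 99.
Need 1.4ⁿ ≥ 99 ÷ (36/499) = 1372.25.
1.4²¹ ≈1171.36 falls short of 1372.25 but 1.4²² ≈1639.9 reaches it, so n = 22.

22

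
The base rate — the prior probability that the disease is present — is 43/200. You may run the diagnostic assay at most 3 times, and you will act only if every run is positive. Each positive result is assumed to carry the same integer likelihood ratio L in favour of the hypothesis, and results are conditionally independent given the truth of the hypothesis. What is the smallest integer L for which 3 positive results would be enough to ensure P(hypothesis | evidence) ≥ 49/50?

Prior odds = 0.215/0.785 = 43/157.
Target odds = 0.98/0.02 = 49.
Need L³ ≥ 49 ÷ (43/157) = 7693/43.
5³ = 125 < 7693/43 ≤ 216 = 6³, so L = 6.

6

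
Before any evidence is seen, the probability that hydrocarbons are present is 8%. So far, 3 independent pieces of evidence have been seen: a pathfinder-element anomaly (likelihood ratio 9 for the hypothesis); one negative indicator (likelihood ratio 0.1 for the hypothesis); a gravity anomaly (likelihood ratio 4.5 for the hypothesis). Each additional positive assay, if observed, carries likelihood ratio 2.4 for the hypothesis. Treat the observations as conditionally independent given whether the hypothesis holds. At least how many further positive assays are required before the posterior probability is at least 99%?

7

Prior odds = 0.08/0.92 = 2/23.
Combined Bayes factor of the evidence already in hand = 9 × 0.1 × 4.5 = 4.05.
Odds after that evidence = (2/23) × 4.05 = 81/230.
Target odds = 0.99/0.01 = 99.
Need 2.4ⁿ ≥ 99 ÷ (81/230) = 2530/9.
2.4⁶ = 2985984/15625 falls short of 2530/9 but 2.4⁷ = 35831808/78125 reaches it, so n = 7.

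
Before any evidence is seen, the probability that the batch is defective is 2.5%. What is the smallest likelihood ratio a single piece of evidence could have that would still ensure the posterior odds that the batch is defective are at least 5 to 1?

195

Prior odds = 0.025/0.975 = 1/39.
Target odds = 5.
Required Bayes factor = 5 ÷ (1/39) = 195.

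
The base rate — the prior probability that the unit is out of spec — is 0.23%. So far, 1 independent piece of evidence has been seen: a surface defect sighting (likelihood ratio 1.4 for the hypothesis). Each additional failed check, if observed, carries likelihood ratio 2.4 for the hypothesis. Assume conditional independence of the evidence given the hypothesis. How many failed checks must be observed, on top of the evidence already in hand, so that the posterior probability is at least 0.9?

Prior odds = 0.0023/0.9977 = 23/9977.
Bayes factor of the evidence already in hand = 1.4.
Odds after that evidence = (23/9977) × 1.4 = 161/49885.
Target odds = 0.9/0.1 = 9.
Need 2.4ⁿ ≥ 9 ÷ (161/49885) = 448965/161.
2.4⁹ ≈2641.81 falls short of 448965/161 but 2.4¹⁰ ≈6340.34 reaches it, so n = 10.

10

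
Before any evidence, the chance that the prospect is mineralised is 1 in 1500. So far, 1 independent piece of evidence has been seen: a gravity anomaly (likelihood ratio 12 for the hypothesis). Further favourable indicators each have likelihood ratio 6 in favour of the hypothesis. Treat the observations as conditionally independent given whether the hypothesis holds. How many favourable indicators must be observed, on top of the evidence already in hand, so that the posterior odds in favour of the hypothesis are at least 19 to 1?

5

Prior odds = (1/1500)/(1499/1500) = 1/1499.
Bayes factor of the evidence already in hand = 12.
Odds after that evidence = (1/1499) × 12 = 12/1499.
Target odds = 19.
Need 6ⁿ ≥ 19 ÷ (12/1499) = 28481/12.
6⁴ = 1296 falls short of 28481/12 but 6⁵ = 7776 reaches it, so n = 5.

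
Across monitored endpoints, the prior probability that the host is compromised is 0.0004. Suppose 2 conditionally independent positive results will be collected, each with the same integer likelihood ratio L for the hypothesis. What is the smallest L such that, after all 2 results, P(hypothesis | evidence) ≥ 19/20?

218

Prior odds = 0.0004/0.9996 = 1/2499.
Target odds = 0.95/0.05 = 19.
Need L² ≥ 19 ÷ (1/2499) = 47481.
217² = 47089 < 47481 ≤ 47524 = 218², so L = 218.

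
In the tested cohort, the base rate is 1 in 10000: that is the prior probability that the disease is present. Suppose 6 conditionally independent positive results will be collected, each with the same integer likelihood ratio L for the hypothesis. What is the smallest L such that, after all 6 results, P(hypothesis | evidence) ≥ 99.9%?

15

Prior odds = 0.0001/0.9999 = 1/9999.
Target odds = 0.999/0.001 = 999.
Need L⁶ ≥ 999 ÷ (1/9999) = 9989001.
14⁶ = 7529536 < 9989001 ≤ 11390625 = 15⁶, so L = 15.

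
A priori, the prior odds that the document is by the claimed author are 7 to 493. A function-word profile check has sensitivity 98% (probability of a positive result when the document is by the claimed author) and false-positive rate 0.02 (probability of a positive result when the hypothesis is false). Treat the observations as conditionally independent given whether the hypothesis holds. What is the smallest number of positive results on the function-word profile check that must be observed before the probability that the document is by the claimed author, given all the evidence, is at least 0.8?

Prior odds = 7/493.
Likelihood ratio of a positive result = 0.98/0.02 = 49.
Target odds: 0.8 ÷ 0.2 = 4.
Need (7/493) × 49ⁿ ≥ 4, i.e. 49ⁿ ≥ 1972/7.
49¹ = 49 falls short of 1972/7 but 49² = 2401 reaches it, so n = 2.

2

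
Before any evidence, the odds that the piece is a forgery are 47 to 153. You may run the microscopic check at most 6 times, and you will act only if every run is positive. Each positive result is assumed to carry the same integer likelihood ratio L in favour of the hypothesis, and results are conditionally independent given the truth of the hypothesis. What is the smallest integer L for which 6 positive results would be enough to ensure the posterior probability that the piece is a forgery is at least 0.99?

Prior odds = 47/153.
Target odds = 0.99/0.01 = 99.
Need L⁶ ≥ 99 ÷ (47/153) = 15147/47.
2⁶ = 64 < 15147/47 ≤ 729 = 3⁶, so L = 3.

3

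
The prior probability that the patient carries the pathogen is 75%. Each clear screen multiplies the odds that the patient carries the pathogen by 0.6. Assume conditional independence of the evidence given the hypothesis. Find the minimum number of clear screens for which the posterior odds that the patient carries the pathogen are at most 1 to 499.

Prior odds = 0.75/0.25 = 3.
Likelihood ratio per clear screen = 0.6.
Target odds = 1/499.
Need 3 × 0.6ⁿ ≤ 1/499, i.e. 0.6ⁿ ≤ 1/1497.
0.6¹⁴ ≈0.000783642 is still above 1/1497 but 0.6¹⁵ ≈0.000470185 is at or below it, so n = 15.

15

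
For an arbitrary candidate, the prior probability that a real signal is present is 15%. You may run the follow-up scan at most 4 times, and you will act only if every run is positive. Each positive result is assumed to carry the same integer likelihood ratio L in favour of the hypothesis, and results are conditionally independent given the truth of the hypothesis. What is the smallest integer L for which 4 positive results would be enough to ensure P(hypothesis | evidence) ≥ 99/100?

Prior odds = 0.15/0.85 = 3/17.
Target odds = 0.99/0.01 = 99.
Need L⁴ ≥ 99 ÷ (3/17) = 561.
4⁴ = 256 < 561 ≤ 625 = 5⁴, so L = 5.

5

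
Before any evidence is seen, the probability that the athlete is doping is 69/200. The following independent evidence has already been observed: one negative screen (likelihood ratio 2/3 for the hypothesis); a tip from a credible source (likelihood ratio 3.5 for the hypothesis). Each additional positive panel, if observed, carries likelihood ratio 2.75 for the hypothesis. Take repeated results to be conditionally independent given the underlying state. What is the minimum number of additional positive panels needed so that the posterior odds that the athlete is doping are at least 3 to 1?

Prior odds = 0.345/0.655 = 69/131.
Combined Bayes factor of the evidence already in hand = (2/3) × 3.5 = 7/3.
Odds after that evidence = (69/131) × 7/3 = 161/131.
Target odds = 3.
Need 2.75ⁿ ≥ 3 ÷ (161/131) = 393/161.
2.75¹ = 2.75, which meets the required 393/161; so n = 1.

1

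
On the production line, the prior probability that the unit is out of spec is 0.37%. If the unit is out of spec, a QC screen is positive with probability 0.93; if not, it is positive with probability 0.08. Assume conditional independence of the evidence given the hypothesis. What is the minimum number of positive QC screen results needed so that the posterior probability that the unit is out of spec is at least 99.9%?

6

Prior odds = 0.0037/0.9963 = 37/9963.
Likelihood ratio of a positive = 0.93/0.08 = 11.625.
Target posterior odds = 0.999/0.001 = 999.
Need (37/9963) × 11.625ⁿ ≥ 999, i.e. 11.625ⁿ ≥ 269001.
11.625⁵ ≈212307 falls short of 269001 but 11.625⁶ ≈2.46807e+06 reaches it, so n = 6.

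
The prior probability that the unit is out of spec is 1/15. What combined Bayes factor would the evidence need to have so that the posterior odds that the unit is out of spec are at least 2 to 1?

28

Prior odds = (1/15)/(14/15) = 1/14.
Target odds = 2.
Required Bayes factor = 2 ÷ (1/14) = 28.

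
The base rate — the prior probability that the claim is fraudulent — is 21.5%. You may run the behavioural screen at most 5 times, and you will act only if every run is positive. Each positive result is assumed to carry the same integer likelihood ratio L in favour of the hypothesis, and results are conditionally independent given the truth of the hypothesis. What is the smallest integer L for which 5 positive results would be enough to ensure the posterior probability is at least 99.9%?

Prior odds = 0.215/0.785 = 43/157.
Target odds = 0.999/0.001 = 999.
Need L⁵ ≥ 999 ÷ (43/157) = 156843/43.
5⁵ = 3125 < 156843/43 ≤ 7776 = 6⁵, so L = 6.

6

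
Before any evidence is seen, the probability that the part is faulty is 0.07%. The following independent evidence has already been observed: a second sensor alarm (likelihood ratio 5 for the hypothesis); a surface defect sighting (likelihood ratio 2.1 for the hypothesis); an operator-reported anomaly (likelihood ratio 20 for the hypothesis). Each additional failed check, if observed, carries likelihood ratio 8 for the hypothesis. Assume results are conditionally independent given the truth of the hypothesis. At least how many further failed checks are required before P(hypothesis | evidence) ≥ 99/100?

Prior odds = 0.0007/0.9993 = 7/9993.
Combined Bayes factor of the evidence already in hand = 5 × 2.1 × 20 = 210.
Odds after that evidence = (7/9993) × 210 = 490/3331.
Target odds = 0.99/0.01 = 99.
Need 8ⁿ ≥ 99 ÷ (490/3331) = 329769/490.
8³ = 512 falls short of 329769/490 but 8⁴ = 4096 reaches it, so n = 4.

4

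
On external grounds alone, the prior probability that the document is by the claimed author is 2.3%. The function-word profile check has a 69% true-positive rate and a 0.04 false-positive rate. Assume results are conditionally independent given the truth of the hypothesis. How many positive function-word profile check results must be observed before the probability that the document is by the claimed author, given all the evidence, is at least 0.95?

3

Prior odds = 0.023/0.977 = 23/977.
Likelihood ratio of a positive result = 0.69/0.04 = 17.25.
Target odds: 0.95 ÷ 0.05 = 19.
Need (23/977) × 17.25ⁿ ≥ 19, i.e. 17.25ⁿ ≥ 18563/23.
17.25² = 297.5625 falls short of 18563/23 but 17.25³ = 5132.953125 reaches it, so n = 3.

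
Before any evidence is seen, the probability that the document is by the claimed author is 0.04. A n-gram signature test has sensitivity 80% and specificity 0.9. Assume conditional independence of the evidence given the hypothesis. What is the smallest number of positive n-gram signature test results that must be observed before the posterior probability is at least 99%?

Prior odds: 0.04 ÷ 0.96 = 1/24.
False-positive rate = 1 − 0.9 = 0.1; likelihood ratio of a positive = 0.8/0.1 = 8.
Target posterior odds = 0.99/0.01 = 99.
Require 8ⁿ ≥ 99 ÷ (1/24) = 2376.
8³ = 512 falls short of 2376 but 8⁴ = 4096 reaches it, so n = 4.

4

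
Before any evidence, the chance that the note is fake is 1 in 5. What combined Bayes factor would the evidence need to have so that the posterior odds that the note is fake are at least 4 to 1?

Prior odds = 0.2/0.8 = 0.25.
Target odds = 4.
Required Bayes factor = 4 ÷ 0.25 = 16.

16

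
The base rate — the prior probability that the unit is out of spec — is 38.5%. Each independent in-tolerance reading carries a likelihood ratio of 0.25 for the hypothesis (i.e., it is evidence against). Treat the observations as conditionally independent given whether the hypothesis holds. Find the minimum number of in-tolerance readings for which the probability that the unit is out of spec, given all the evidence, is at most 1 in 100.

Prior odds: 0.385 ÷ 0.615 = 77/123.
Likelihood ratio per in-tolerance reading = 0.25.
Target odds: 0.01 ÷ 0.99 = 1/99.
Require 0.25ⁿ ≤ 1/99 ÷ (77/123) = 41/2541.
0.25² = 0.0625 is still above 41/2541 but 0.25³ = 0.015625 is at or below it, so n = 3.

3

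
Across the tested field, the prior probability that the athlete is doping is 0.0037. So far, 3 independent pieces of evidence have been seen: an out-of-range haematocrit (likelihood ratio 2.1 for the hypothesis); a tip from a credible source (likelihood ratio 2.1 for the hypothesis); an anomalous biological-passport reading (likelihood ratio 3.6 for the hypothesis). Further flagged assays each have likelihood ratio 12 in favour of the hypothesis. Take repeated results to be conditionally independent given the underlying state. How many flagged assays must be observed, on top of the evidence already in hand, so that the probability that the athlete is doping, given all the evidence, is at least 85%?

Prior odds = 0.0037/0.9963 = 37/9963.
Combined Bayes factor of the evidence already in hand = 2.1 × 2.1 × 3.6 = 15.876.
Odds after that evidence = (37/9963) × 15.876 = 1813/30750.
Target odds = 0.85/0.15 = 17/3.
Need 12ⁿ ≥ 17/3 ÷ (1813/30750) = 174250/1813.
12¹ = 12 falls short of 174250/1813 but 12² = 144 reaches it, so n = 2.

2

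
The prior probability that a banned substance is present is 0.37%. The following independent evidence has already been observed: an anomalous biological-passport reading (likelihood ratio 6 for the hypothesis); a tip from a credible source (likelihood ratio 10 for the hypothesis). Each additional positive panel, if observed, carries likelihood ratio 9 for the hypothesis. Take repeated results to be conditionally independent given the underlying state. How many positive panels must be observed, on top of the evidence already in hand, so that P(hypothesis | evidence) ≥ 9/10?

Prior odds = 0.0037/0.9963 = 37/9963.
Combined Bayes factor of the evidence already in hand = 6 × 10 = 60.
Odds after that evidence = (37/9963) × 60 = 740/3321.
Target odds = 0.9/0.1 = 9.
Need 9ⁿ ≥ 9 ÷ (740/3321) = 29889/740.
9¹ = 9 falls short of 29889/740 but 9² = 81 reaches it, so n = 2.

2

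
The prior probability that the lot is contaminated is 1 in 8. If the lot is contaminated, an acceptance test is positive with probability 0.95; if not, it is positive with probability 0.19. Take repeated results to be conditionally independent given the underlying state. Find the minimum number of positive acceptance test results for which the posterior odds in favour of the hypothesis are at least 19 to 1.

Prior odds = 0.125/0.875 = 1/7.
Likelihood ratio of a positive = 0.95/0.19 = 5.
Target odds = 19.
Require 5ⁿ ≥ 19 ÷ (1/7) = 133.
5³ = 125 falls short of 133 but 5⁴ = 625 reaches it, so n = 4.

4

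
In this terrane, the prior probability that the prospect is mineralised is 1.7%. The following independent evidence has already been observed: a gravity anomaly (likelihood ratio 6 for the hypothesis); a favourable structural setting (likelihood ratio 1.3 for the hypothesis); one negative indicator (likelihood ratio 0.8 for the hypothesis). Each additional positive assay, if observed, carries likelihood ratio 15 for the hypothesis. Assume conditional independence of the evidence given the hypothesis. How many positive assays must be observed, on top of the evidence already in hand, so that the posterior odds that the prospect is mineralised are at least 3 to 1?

2

Prior odds = 0.017/0.983 = 17/983.
Combined Bayes factor of the evidence already in hand = 6 × 1.3 × 0.8 = 6.24.
Odds after that evidence = (17/983) × 6.24 = 2652/24575.
Target odds = 3.
Need 15ⁿ ≥ 3 ÷ (2652/24575) = 24575/884.
15¹ = 15 falls short of 24575/884 but 15² = 225 reaches it, so n = 2.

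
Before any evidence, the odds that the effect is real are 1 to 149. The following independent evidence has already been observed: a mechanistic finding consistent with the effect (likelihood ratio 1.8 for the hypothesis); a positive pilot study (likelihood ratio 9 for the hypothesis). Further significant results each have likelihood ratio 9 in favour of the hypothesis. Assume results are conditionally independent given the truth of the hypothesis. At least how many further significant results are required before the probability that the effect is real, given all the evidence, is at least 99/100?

4

Prior odds = 1/149.
Combined Bayes factor of the evidence already in hand = 1.8 × 9 = 16.2.
Odds after that evidence = (1/149) × 16.2 = 81/745.
Target odds = 0.99/0.01 = 99.
Need 9ⁿ ≥ 99 ÷ (81/745) = 8195/9.
9³ = 729 falls short of 8195/9 but 9⁴ = 6561 reaches it, so n = 4.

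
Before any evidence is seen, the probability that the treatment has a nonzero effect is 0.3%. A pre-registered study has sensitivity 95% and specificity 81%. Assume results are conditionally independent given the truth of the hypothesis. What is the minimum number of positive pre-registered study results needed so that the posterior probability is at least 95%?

Prior odds = 0.003/0.997 = 3/997.
False-positive rate = 1 − 0.81 = 0.19; likelihood ratio of a positive = 0.95/0.19 = 5.
Target posterior odds = 0.95/0.05 = 19.
Require 5ⁿ ≥ 19 ÷ (3/997) = 18943/3.
5⁵ = 3125 falls short of 18943/3 but 5⁶ = 15625 reaches it, so n = 6.

6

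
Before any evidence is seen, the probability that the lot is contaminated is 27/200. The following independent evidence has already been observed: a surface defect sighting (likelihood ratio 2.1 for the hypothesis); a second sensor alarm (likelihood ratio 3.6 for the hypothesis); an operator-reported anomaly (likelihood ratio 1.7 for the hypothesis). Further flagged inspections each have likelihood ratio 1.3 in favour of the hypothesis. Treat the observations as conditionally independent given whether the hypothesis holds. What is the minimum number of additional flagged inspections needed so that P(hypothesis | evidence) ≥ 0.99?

Prior odds = 0.135/0.865 = 27/173.
Combined Bayes factor of the evidence already in hand = 2.1 × 3.6 × 1.7 = 12.852.
Odds after that evidence = (27/173) × 12.852 = 86751/43250.
Target odds = 0.99/0.01 = 99.
Need 1.3ⁿ ≥ 99 ÷ (86751/43250) = 475750/9639.
1.3¹⁴ ≈39.3738 falls short of 475750/9639 but 1.3¹⁵ ≈51.1859 reaches it, so n = 15.

15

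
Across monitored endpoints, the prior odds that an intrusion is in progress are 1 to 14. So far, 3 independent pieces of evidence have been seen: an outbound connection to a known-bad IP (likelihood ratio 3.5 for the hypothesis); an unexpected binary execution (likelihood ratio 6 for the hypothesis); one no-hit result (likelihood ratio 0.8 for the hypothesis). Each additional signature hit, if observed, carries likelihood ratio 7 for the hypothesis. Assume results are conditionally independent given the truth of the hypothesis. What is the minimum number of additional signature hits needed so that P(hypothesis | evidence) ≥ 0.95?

Prior odds = 1/14.
Combined Bayes factor of the evidence already in hand = 3.5 × 6 × 0.8 = 16.8.
Odds after that evidence = (1/14) × 16.8 = 1.2.
Target odds = 0.95/0.05 = 19.
Need 7ⁿ ≥ 19 ÷ 1.2 = 95/6.
7¹ = 7 falls short of 95/6 but 7² = 49 reaches it, so n = 2.

2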